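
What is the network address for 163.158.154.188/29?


IP:   10100011.10011110.10011010.10111100
Mask: 11111111.11111111.11111111.11111000
AND operation:
Net:  10100011.10011110.10011010.10111000
Network: 163.158.154.184/29


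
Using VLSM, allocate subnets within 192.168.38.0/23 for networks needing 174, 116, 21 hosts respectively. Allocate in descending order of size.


174 hosts -> /24 (254 usable): 192.168.38.0/24
116 hosts -> /25 (126 usable): 192.168.39.0/25
21 hosts -> /27 (30 usable): 192.168.39.128/27
Allocation: 192.168.38.0/24 (174 hosts, 254 usable); 192.168.39.0/25 (116 hosts, 126 usable); 192.168.39.128/27 (21 hosts, 30 usable)


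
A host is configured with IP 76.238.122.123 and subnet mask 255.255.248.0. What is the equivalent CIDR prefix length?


Binary: 11111111.11111111.11111000.00000000
Count leading 1s
Prefix: /21


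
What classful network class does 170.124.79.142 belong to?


First octet: 170
Binary: 10101010
10xxxxxx -> Class B (128-191)
Class B, default mask 255.255.0.0 (/16)


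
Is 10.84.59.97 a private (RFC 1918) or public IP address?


RFC 1918 private ranges:
  10.0.0.0/8 (10.0.0.0 - 10.255.255.255)
  172.16.0.0/12 (172.16.0.0 - 172.31.255.255)
  192.168.0.0/16 (192.168.0.0 - 192.168.255.255)
Private (in 10.0.0.0/8)


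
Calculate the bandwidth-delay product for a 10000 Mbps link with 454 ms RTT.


BDP = bandwidth * RTT
= 10000 Mbps * 454 ms
= 10000 * 1e6 * 454 / 1000 bits
= 4540000000 bits
= 567500000 bytes
= 554199.2188 KB
BDP = 4540000000 bits (567500000 bytes)


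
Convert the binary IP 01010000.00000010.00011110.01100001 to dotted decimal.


01010000 = 80
00000010 = 2
00011110 = 30
01100001 = 97
IP: 80.2.30.97


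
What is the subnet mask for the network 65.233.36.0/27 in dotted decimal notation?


/27 means 27 network bits, 5 host bits
Binary: 11111111111111111111111111100000
Mask: 255.255.255.224


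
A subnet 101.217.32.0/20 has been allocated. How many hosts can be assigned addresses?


Host bits = 32 - 20 = 12
Total addresses = 2^12 = 4096
Usable = total - 2 (network and broadcast)
Usable hosts: 4094


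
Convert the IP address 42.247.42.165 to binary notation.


42 = 00101010
247 = 11110111
42 = 00101010
165 = 10100101
Binary: 00101010.11110111.00101010.10100101


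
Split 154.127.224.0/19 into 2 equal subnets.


New prefix = 19 + 1 = 20
Each subnet has 4096 addresses
  154.127.224.0/20
  154.127.240.0/20
Subnets: 154.127.224.0/20, 154.127.240.0/20


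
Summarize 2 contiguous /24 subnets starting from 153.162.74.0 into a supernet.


Original prefix: /24
Number of subnets: 2 = 2^1
New prefix = 24 - 1 = 23
Supernet: 153.162.74.0/23


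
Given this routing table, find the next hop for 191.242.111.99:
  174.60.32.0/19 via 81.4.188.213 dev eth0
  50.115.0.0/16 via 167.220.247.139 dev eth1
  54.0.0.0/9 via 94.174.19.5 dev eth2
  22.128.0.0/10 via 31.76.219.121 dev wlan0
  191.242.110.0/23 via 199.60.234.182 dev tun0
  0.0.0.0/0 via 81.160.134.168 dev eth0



Longest prefix match for 191.242.111.99:
  /19 174.60.32.0: no
  /16 50.115.0.0: no
  /9 54.0.0.0: no
  /10 22.128.0.0: no
  /23 191.242.110.0: MATCH
  /0 0.0.0.0: MATCH
Selected: next-hop 199.60.234.182 via tun0 (matched /23)


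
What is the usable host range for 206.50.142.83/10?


Network: 206.0.0.0
Broadcast: 206.63.255.255
First usable = network + 1
Last usable = broadcast - 1
Range: 206.0.0.1 to 206.63.255.254


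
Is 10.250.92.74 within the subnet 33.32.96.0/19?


Subnet network: 33.32.96.0
Test IP AND mask: 10.250.64.0
No, 10.250.92.74 is not in 33.32.96.0/19


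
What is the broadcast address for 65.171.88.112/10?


Network: 65.128.0.0/10
Host bits = 22
Set all host bits to 1:
Broadcast: 65.191.255.255


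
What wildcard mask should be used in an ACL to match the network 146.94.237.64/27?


Subnet mask: 255.255.255.224
Wildcard = 255.255.255.255 - subnet mask
255 - 255 = 0
255 - 255 = 0
255 - 255 = 0
255 - 224 = 31
Wildcard: 0.0.0.31


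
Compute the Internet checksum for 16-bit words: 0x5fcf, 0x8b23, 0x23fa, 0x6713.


Sum all words (with carry folding):
+ 0x5fcf = 0x5fcf
+ 0x8b23 = 0xeaf2
+ 0x23fa = 0x0eed
+ 0x6713 = 0x7600
One's complement: ~0x7600
Checksum = 0x89ff


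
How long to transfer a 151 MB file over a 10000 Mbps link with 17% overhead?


Effective throughput = 10000 * (1 - 17/100) = 8300 Mbps
File size in Mb = 151 * 8 = 1208 Mb
Time = 1208 / 8300
Time = 0.1455 seconds


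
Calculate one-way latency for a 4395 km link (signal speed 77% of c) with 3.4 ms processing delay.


Speed = 0.77 * 3e5 km/s = 231000 km/s
Propagation delay = 4395 / 231000 = 0.019 s = 19.026 ms
Processing delay = 3.4 ms
Total one-way latency = 22.426 ms


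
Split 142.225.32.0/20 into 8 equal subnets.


New prefix = 20 + 3 = 23
Each subnet has 512 addresses
  142.225.32.0/23
  142.225.34.0/23
  142.225.36.0/23
  142.225.38.0/23
  142.225.40.0/23
  142.225.42.0/23
  142.225.44.0/23
  142.225.46.0/23
Subnets: 142.225.32.0/23, 142.225.34.0/23, 142.225.36.0/23, 142.225.38.0/23, 142.225.40.0/23, 142.225.42.0/23, 142.225.44.0/23, 142.225.46.0/23


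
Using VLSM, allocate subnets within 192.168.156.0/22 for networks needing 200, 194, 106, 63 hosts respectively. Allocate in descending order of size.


200 hosts -> /24 (254 usable): 192.168.156.0/24
194 hosts -> /24 (254 usable): 192.168.157.0/24
106 hosts -> /25 (126 usable): 192.168.158.0/25
63 hosts -> /25 (126 usable): 192.168.158.128/25
Allocation: 192.168.156.0/24 (200 hosts, 254 usable); 192.168.157.0/24 (194 hosts, 254 usable); 192.168.158.0/25 (106 hosts, 126 usable); 192.168.158.128/25 (63 hosts, 126 usable)


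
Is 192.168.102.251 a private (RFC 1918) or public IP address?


RFC 1918 private ranges:
  10.0.0.0/8 (10.0.0.0 - 10.255.255.255)
  172.16.0.0/12 (172.16.0.0 - 172.31.255.255)
  192.168.0.0/16 (192.168.0.0 - 192.168.255.255)
Private (in 192.168.0.0/16)


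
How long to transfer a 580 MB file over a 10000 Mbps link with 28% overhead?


Effective throughput = 10000 * (1 - 28/100) = 7200 Mbps
File size in Mb = 580 * 8 = 4640 Mb
Time = 4640 / 7200
Time = 0.6444 seconds


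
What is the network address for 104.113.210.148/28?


IP:   01101000.01110001.11010010.10010100
Mask: 11111111.11111111.11111111.11110000
AND operation:
Net:  01101000.01110001.11010010.10010000
Network: 104.113.210.144/28


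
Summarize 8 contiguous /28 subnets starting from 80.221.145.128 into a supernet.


Original prefix: /28
Number of subnets: 8 = 2^3
New prefix = 28 - 3 = 25
Supernet: 80.221.145.128/25


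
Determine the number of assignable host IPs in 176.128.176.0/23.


Host bits = 32 - 23 = 9
Total addresses = 2^9 = 512
Usable = total - 2 (network and broadcast)
Usable hosts: 510


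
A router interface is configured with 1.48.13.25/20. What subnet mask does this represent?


/20 means 20 network bits, 12 host bits
Binary: 11111111111111111111000000000000
Mask: 255.255.240.0


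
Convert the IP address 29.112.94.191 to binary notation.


29 = 00011101
112 = 01110000
94 = 01011110
191 = 10111111
Binary: 00011101.01110000.01011110.10111111


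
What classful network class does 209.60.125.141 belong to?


First octet: 209
Binary: 11010001
110xxxxx -> Class C (192-223)
Class C, default mask 255.255.255.0 (/24)


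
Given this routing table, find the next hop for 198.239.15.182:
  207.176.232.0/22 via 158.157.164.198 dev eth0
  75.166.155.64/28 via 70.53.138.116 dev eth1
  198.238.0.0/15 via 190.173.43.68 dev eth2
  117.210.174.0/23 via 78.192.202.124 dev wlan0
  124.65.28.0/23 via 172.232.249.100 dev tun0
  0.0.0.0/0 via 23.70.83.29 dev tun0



Longest prefix match for 198.239.15.182:
  /22 207.176.232.0: no
  /28 75.166.155.64: no
  /15 198.238.0.0: MATCH
  /23 117.210.174.0: no
  /23 124.65.28.0: no
  /0 0.0.0.0: MATCH
Selected: next-hop 190.173.43.68 via eth2 (matched /15)


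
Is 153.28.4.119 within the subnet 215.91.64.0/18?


Subnet network: 215.91.64.0
Test IP AND mask: 153.28.0.0
No, 153.28.4.119 is not in 215.91.64.0/18


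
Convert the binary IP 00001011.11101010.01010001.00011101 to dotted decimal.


00001011 = 11
11101010 = 234
01010001 = 81
00011101 = 29
IP: 11.234.81.29


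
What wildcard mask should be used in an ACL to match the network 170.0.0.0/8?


Subnet mask: 255.0.0.0
Wildcard = 255.255.255.255 - subnet mask
255 - 255 = 0
255 - 0 = 255
255 - 0 = 255
255 - 0 = 255
Wildcard: 0.255.255.255


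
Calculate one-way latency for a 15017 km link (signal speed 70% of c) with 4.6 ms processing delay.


Speed = 0.7 * 3e5 km/s = 210000 km/s
Propagation delay = 15017 / 210000 = 0.0715 s = 71.5095 ms
Processing delay = 4.6 ms
Total one-way latency = 76.1095 ms


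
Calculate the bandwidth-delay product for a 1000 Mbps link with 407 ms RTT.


BDP = bandwidth * RTT
= 1000 Mbps * 407 ms
= 1000 * 1e6 * 407 / 1000 bits
= 407000000 bits
= 50875000 bytes
= 49682.6172 KB
BDP = 407000000 bits (50875000 bytes)


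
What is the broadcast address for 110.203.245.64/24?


Network: 110.203.245.0/24
Host bits = 8
Set all host bits to 1:
Broadcast: 110.203.245.255


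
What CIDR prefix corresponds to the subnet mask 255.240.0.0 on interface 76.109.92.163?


Binary: 11111111.11110000.00000000.00000000
Count leading 1s
Prefix: /12


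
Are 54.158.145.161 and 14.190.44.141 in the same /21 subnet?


Mask: 255.255.248.0
54.158.145.161 AND mask = 54.158.144.0
14.190.44.141 AND mask = 14.190.40.0
No, different subnets (54.158.144.0 vs 14.190.40.0)


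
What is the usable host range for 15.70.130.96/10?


Network: 15.64.0.0
Broadcast: 15.127.255.255
First usable = network + 1
Last usable = broadcast - 1
Range: 15.64.0.1 to 15.127.255.254


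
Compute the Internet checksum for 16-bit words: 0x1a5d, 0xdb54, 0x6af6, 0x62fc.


Sum all words (with carry folding):
+ 0x1a5d = 0x1a5d
+ 0xdb54 = 0xf5b1
+ 0x6af6 = 0x60a8
+ 0x62fc = 0xc3a4
One's complement: ~0xc3a4
Checksum = 0x3c5b


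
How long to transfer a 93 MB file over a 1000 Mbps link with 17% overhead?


Effective throughput = 1000 * (1 - 17/100) = 830 Mbps
File size in Mb = 93 * 8 = 744 Mb
Time = 744 / 830
Time = 0.8964 seconds


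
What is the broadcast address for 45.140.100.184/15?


Network: 45.140.0.0/15
Host bits = 17
Set all host bits to 1:
Broadcast: 45.141.255.255


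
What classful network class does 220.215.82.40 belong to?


First octet: 220
Binary: 11011100
110xxxxx -> Class C (192-223)
Class C, default mask 255.255.255.0 (/24)


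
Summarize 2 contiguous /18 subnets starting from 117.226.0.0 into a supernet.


Original prefix: /18
Number of subnets: 2 = 2^1
New prefix = 18 - 1 = 17
Supernet: 117.226.0.0/17


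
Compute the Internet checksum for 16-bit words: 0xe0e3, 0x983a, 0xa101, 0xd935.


Sum all words (with carry folding):
+ 0xe0e3 = 0xe0e3
+ 0x983a = 0x791e
+ 0xa101 = 0x1a20
+ 0xd935 = 0xf355
One's complement: ~0xf355
Checksum = 0x0caa


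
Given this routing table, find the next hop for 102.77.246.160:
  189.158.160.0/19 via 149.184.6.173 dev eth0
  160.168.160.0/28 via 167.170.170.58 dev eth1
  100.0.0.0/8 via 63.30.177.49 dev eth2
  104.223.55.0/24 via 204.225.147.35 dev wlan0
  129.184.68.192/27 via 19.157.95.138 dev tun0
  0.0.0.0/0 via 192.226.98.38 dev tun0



Longest prefix match for 102.77.246.160:
  /19 189.158.160.0: no
  /28 160.168.160.0: no
  /8 100.0.0.0: no
  /24 104.223.55.0: no
  /27 129.184.68.192: no
  /0 0.0.0.0: MATCH
Selected: next-hop 192.226.98.38 via tun0 (matched /0)


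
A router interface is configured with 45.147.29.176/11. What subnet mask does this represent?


/11 means 11 network bits, 21 host bits
Binary: 11111111111000000000000000000000
Mask: 255.224.0.0


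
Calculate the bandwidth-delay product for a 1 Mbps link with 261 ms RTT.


BDP = bandwidth * RTT
= 1 Mbps * 261 ms
= 1 * 1e6 * 261 / 1000 bits
= 261000 bits
= 32625 bytes
= 31.8604 KB
BDP = 261000 bits (32625 bytes)


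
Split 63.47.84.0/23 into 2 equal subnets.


New prefix = 23 + 1 = 24
Each subnet has 256 addresses
  63.47.84.0/24
  63.47.85.0/24
Subnets: 63.47.84.0/24, 63.47.85.0/24


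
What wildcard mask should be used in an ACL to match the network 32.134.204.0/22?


Subnet mask: 255.255.252.0
Wildcard = 255.255.255.255 - subnet mask
255 - 255 = 0
255 - 255 = 0
255 - 252 = 3
255 - 0 = 255
Wildcard: 0.0.3.255


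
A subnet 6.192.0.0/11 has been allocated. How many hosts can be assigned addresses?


Host bits = 32 - 11 = 21
Total addresses = 2^21 = 2097152
Usable = total - 2 (network and broadcast)
Usable hosts: 2097150


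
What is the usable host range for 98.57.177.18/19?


Network: 98.57.160.0
Broadcast: 98.57.191.255
First usable = network + 1
Last usable = broadcast - 1
Range: 98.57.160.1 to 98.57.191.254


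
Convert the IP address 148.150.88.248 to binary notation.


148 = 10010100
150 = 10010110
88 = 01011000
248 = 11111000
Binary: 10010100.10010110.01011000.11111000


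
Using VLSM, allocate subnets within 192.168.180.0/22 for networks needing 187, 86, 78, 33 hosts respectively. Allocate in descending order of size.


187 hosts -> /24 (254 usable): 192.168.180.0/24
86 hosts -> /25 (126 usable): 192.168.181.0/25
78 hosts -> /25 (126 usable): 192.168.181.128/25
33 hosts -> /26 (62 usable): 192.168.182.0/26
Allocation: 192.168.180.0/24 (187 hosts, 254 usable); 192.168.181.0/25 (86 hosts, 126 usable); 192.168.181.128/25 (78 hosts, 126 usable); 192.168.182.0/26 (33 hosts, 62 usable)


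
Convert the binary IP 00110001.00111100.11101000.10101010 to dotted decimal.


00110001 = 49
00111100 = 60
11101000 = 232
10101010 = 170
IP: 49.60.232.170


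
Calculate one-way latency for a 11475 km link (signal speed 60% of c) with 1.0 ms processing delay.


Speed = 0.6 * 3e5 km/s = 180000 km/s
Propagation delay = 11475 / 180000 = 0.0638 s = 63.75 ms
Processing delay = 1.0 ms
Total one-way latency = 64.75 ms


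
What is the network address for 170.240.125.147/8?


IP:   10101010.11110000.01111101.10010011
Mask: 11111111.00000000.00000000.00000000
AND operation:
Net:  10101010.00000000.00000000.00000000
Network: 170.0.0.0/8


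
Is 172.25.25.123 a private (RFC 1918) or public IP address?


RFC 1918 private ranges:
  10.0.0.0/8 (10.0.0.0 - 10.255.255.255)
  172.16.0.0/12 (172.16.0.0 - 172.31.255.255)
  192.168.0.0/16 (192.168.0.0 - 192.168.255.255)
Private (in 172.16.0.0/12)


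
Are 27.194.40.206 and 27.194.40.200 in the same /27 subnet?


Mask: 255.255.255.224
27.194.40.206 AND mask = 27.194.40.192
27.194.40.200 AND mask = 27.194.40.192
Yes, same subnet (27.194.40.192)


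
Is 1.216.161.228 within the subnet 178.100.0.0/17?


Subnet network: 178.100.0.0
Test IP AND mask: 1.216.128.0
No, 1.216.161.228 is not in 178.100.0.0/17


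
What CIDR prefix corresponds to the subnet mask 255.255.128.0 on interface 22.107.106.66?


Binary: 11111111.11111111.10000000.00000000
Count leading 1s
Prefix: /17


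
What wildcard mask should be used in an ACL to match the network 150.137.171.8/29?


Subnet mask: 255.255.255.248
Wildcard = 255.255.255.255 - subnet mask
255 - 255 = 0
255 - 255 = 0
255 - 255 = 0
255 - 248 = 7
Wildcard: 0.0.0.7


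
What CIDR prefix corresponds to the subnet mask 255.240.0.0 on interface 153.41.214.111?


Binary: 11111111.11110000.00000000.00000000
Count leading 1s
Prefix: /12


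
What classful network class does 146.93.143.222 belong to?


First octet: 146
Binary: 10010010
10xxxxxx -> Class B (128-191)
Class B, default mask 255.255.0.0 (/16)


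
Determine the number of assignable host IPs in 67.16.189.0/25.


Host bits = 32 - 25 = 7
Total addresses = 2^7 = 128
Usable = total - 2 (network and broadcast)
Usable hosts: 126


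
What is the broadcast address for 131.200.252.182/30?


Network: 131.200.252.180/30
Host bits = 2
Set all host bits to 1:
Broadcast: 131.200.252.183


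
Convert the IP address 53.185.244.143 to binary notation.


53 = 00110101
185 = 10111001
244 = 11110100
143 = 10001111
Binary: 00110101.10111001.11110100.10001111


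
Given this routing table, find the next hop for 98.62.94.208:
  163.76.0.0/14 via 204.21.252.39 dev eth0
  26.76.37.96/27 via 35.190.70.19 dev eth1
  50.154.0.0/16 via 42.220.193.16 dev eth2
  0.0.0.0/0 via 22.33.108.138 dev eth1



Longest prefix match for 98.62.94.208:
  /14 163.76.0.0: no
  /27 26.76.37.96: no
  /16 50.154.0.0: no
  /0 0.0.0.0: MATCH
Selected: next-hop 22.33.108.138 via eth1 (matched /0)


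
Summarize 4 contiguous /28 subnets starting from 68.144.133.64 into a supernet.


Original prefix: /28
Number of subnets: 4 = 2^2
New prefix = 28 - 2 = 26
Supernet: 68.144.133.64/26


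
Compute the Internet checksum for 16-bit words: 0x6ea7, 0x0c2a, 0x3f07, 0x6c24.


Sum all words (with carry folding):
+ 0x6ea7 = 0x6ea7
+ 0x0c2a = 0x7ad1
+ 0x3f07 = 0xb9d8
+ 0x6c24 = 0x25fd
One's complement: ~0x25fd
Checksum = 0xda02


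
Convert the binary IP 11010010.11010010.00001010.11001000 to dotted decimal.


11010010 = 210
11010010 = 210
00001010 = 10
11001000 = 200
IP: 210.210.10.200


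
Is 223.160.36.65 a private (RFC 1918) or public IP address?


RFC 1918 private ranges:
  10.0.0.0/8 (10.0.0.0 - 10.255.255.255)
  172.16.0.0/12 (172.16.0.0 - 172.31.255.255)
  192.168.0.0/16 (192.168.0.0 - 192.168.255.255)
Public (not in any RFC 1918 range)


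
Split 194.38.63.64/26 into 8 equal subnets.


New prefix = 26 + 3 = 29
Each subnet has 8 addresses
  194.38.63.64/29
  194.38.63.72/29
  194.38.63.80/29
  194.38.63.88/29
  194.38.63.96/29
  194.38.63.104/29
  194.38.63.112/29
  194.38.63.120/29
Subnets: 194.38.63.64/29, 194.38.63.72/29, 194.38.63.80/29, 194.38.63.88/29, 194.38.63.96/29, 194.38.63.104/29, 194.38.63.112/29, 194.38.63.120/29


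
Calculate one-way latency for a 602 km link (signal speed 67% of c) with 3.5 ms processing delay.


Speed = 0.67 * 3e5 km/s = 201000 km/s
Propagation delay = 602 / 201000 = 0.003 s = 2.995 ms
Processing delay = 3.5 ms
Total one-way latency = 6.495 ms


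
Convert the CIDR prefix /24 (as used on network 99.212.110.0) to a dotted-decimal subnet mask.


/24 means 24 network bits, 8 host bits
Binary: 11111111111111111111111100000000
Mask: 255.255.255.0


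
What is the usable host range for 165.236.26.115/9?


Network: 165.128.0.0
Broadcast: 165.255.255.255
First usable = network + 1
Last usable = broadcast - 1
Range: 165.128.0.1 to 165.255.255.254


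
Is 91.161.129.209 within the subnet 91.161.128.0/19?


Subnet network: 91.161.128.0
Test IP AND mask: 91.161.128.0
Yes, 91.161.129.209 is in 91.161.128.0/19


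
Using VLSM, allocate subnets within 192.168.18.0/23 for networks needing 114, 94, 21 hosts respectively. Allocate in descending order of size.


114 hosts -> /25 (126 usable): 192.168.18.0/25
94 hosts -> /25 (126 usable): 192.168.18.128/25
21 hosts -> /27 (30 usable): 192.168.19.0/27
Allocation: 192.168.18.0/25 (114 hosts, 126 usable); 192.168.18.128/25 (94 hosts, 126 usable); 192.168.19.0/27 (21 hosts, 30 usable)


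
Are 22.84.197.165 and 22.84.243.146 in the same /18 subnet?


Mask: 255.255.192.0
22.84.197.165 AND mask = 22.84.192.0
22.84.243.146 AND mask = 22.84.192.0
Yes, same subnet (22.84.192.0)


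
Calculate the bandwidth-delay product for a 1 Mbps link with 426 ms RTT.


BDP = bandwidth * RTT
= 1 Mbps * 426 ms
= 1 * 1e6 * 426 / 1000 bits
= 426000 bits
= 53250 bytes
= 52.002 KB
BDP = 426000 bits (53250 bytes)


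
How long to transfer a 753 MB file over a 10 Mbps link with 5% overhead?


Effective throughput = 10 * (1 - 5/100) = 9.5 Mbps
File size in Mb = 753 * 8 = 6024 Mb
Time = 6024 / 9.5
Time = 634.1053 seconds


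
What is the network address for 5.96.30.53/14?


IP:   00000101.01100000.00011110.00110101
Mask: 11111111.11111100.00000000.00000000
AND operation:
Net:  00000101.01100000.00000000.00000000
Network: 5.96.0.0/14


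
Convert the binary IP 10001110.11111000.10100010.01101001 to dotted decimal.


10001110 = 142
11111000 = 248
10100010 = 162
01101001 = 105
IP: 142.248.162.105


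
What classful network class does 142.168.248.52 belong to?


First octet: 142
Binary: 10001110
10xxxxxx -> Class B (128-191)
Class B, default mask 255.255.0.0 (/16)


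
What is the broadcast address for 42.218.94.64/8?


Network: 42.0.0.0/8
Host bits = 24
Set all host bits to 1:
Broadcast: 42.255.255.255


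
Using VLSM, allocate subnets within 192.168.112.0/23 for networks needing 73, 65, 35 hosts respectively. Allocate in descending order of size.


73 hosts -> /25 (126 usable): 192.168.112.0/25
65 hosts -> /25 (126 usable): 192.168.112.128/25
35 hosts -> /26 (62 usable): 192.168.113.0/26
Allocation: 192.168.112.0/25 (73 hosts, 126 usable); 192.168.112.128/25 (65 hosts, 126 usable); 192.168.113.0/26 (35 hosts, 62 usable)


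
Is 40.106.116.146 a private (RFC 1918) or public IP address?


RFC 1918 private ranges:
  10.0.0.0/8 (10.0.0.0 - 10.255.255.255)
  172.16.0.0/12 (172.16.0.0 - 172.31.255.255)
  192.168.0.0/16 (192.168.0.0 - 192.168.255.255)
Public (not in any RFC 1918 range)


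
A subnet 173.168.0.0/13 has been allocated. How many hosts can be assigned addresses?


Host bits = 32 - 13 = 19
Total addresses = 2^19 = 524288
Usable = total - 2 (network and broadcast)
Usable hosts: 524286


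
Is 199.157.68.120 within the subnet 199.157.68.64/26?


Subnet network: 199.157.68.64
Test IP AND mask: 199.157.68.64
Yes, 199.157.68.120 is in 199.157.68.64/26


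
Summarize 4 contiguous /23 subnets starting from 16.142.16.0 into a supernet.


Original prefix: /23
Number of subnets: 4 = 2^2
New prefix = 23 - 2 = 21
Supernet: 16.142.16.0/21


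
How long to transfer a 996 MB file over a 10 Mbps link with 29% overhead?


Effective throughput = 10 * (1 - 29/100) = 7.1 Mbps
File size in Mb = 996 * 8 = 7968 Mb
Time = 7968 / 7.1
Time = 1122.2535 seconds


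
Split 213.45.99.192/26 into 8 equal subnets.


New prefix = 26 + 3 = 29
Each subnet has 8 addresses
  213.45.99.192/29
  213.45.99.200/29
  213.45.99.208/29
  213.45.99.216/29
  213.45.99.224/29
  213.45.99.232/29
  213.45.99.240/29
  213.45.99.248/29
Subnets: 213.45.99.192/29, 213.45.99.200/29, 213.45.99.208/29, 213.45.99.216/29, 213.45.99.224/29, 213.45.99.232/29, 213.45.99.240/29, 213.45.99.248/29


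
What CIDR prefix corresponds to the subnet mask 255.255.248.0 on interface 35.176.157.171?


Binary: 11111111.11111111.11111000.00000000
Count leading 1s
Prefix: /21


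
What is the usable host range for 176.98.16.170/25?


Network: 176.98.16.128
Broadcast: 176.98.16.255
First usable = network + 1
Last usable = broadcast - 1
Range: 176.98.16.129 to 176.98.16.254


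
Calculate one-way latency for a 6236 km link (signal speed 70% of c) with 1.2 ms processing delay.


Speed = 0.7 * 3e5 km/s = 210000 km/s
Propagation delay = 6236 / 210000 = 0.0297 s = 29.6952 ms
Processing delay = 1.2 ms
Total one-way latency = 30.8952 ms


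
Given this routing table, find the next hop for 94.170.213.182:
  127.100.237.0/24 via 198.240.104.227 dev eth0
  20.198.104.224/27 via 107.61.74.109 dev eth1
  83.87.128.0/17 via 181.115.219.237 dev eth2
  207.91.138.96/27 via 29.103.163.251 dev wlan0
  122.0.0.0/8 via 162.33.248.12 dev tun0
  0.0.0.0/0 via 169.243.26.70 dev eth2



Longest prefix match for 94.170.213.182:
  /24 127.100.237.0: no
  /27 20.198.104.224: no
  /17 83.87.128.0: no
  /27 207.91.138.96: no
  /8 122.0.0.0: no
  /0 0.0.0.0: MATCH
Selected: next-hop 169.243.26.70 via eth2 (matched /0)


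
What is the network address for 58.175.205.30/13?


IP:   00111010.10101111.11001101.00011110
Mask: 11111111.11111000.00000000.00000000
AND operation:
Net:  00111010.10101000.00000000.00000000
Network: 58.168.0.0/13


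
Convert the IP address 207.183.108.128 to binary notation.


207 = 11001111
183 = 10110111
108 = 01101100
128 = 10000000
Binary: 11001111.10110111.01101100.10000000


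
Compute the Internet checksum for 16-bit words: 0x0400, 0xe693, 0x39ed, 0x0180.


Sum all words (with carry folding):
+ 0x0400 = 0x0400
+ 0xe693 = 0xea93
+ 0x39ed = 0x2481
+ 0x0180 = 0x2601
One's complement: ~0x2601
Checksum = 0xd9fe


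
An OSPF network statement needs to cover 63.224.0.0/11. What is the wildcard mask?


Subnet mask: 255.224.0.0
Wildcard = 255.255.255.255 - subnet mask
255 - 255 = 0
255 - 224 = 31
255 - 0 = 255
255 - 0 = 255
Wildcard: 0.31.255.255


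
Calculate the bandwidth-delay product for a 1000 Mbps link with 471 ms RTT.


BDP = bandwidth * RTT
= 1000 Mbps * 471 ms
= 1000 * 1e6 * 471 / 1000 bits
= 471000000 bits
= 58875000 bytes
= 57495.1172 KB
BDP = 471000000 bits (58875000 bytes)


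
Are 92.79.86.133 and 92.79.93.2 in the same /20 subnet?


Mask: 255.255.240.0
92.79.86.133 AND mask = 92.79.80.0
92.79.93.2 AND mask = 92.79.80.0
Yes, same subnet (92.79.80.0)


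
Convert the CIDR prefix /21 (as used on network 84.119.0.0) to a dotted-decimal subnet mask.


/21 means 21 network bits, 11 host bits
Binary: 11111111111111111111100000000000
Mask: 255.255.248.0


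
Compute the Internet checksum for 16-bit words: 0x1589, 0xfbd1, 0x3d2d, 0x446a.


Sum all words (with carry folding):
+ 0x1589 = 0x1589
+ 0xfbd1 = 0x115b
+ 0x3d2d = 0x4e88
+ 0x446a = 0x92f2
One's complement: ~0x92f2
Checksum = 0x6d0d


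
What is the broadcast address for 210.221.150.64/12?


Network: 210.208.0.0/12
Host bits = 20
Set all host bits to 1:
Broadcast: 210.223.255.255


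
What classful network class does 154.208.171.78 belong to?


First octet: 154
Binary: 10011010
10xxxxxx -> Class B (128-191)
Class B, default mask 255.255.0.0 (/16)


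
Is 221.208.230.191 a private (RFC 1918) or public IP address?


RFC 1918 private ranges:
  10.0.0.0/8 (10.0.0.0 - 10.255.255.255)
  172.16.0.0/12 (172.16.0.0 - 172.31.255.255)
  192.168.0.0/16 (192.168.0.0 - 192.168.255.255)
Public (not in any RFC 1918 range)


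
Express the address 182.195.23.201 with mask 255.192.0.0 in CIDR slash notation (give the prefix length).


Binary: 11111111.11000000.00000000.00000000
Count leading 1s
Prefix: /10


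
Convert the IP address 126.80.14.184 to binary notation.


126 = 01111110
80 = 01010000
14 = 00001110
184 = 10111000
Binary: 01111110.01010000.00001110.10111000


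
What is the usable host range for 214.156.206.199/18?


Network: 214.156.192.0
Broadcast: 214.156.255.255
First usable = network + 1
Last usable = broadcast - 1
Range: 214.156.192.1 to 214.156.255.254


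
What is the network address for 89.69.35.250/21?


IP:   01011001.01000101.00100011.11111010
Mask: 11111111.11111111.11111000.00000000
AND operation:
Net:  01011001.01000101.00100000.00000000
Network: 89.69.32.0/21


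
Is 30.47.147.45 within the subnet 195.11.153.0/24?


Subnet network: 195.11.153.0
Test IP AND mask: 30.47.147.0
No, 30.47.147.45 is not in 195.11.153.0/24


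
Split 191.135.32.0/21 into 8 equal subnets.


New prefix = 21 + 3 = 24
Each subnet has 256 addresses
  191.135.32.0/24
  191.135.33.0/24
  191.135.34.0/24
  191.135.35.0/24
  191.135.36.0/24
  191.135.37.0/24
  191.135.38.0/24
  191.135.39.0/24
Subnets: 191.135.32.0/24, 191.135.33.0/24, 191.135.34.0/24, 191.135.35.0/24, 191.135.36.0/24, 191.135.37.0/24, 191.135.38.0/24, 191.135.39.0/24


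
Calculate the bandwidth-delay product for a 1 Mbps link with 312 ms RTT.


BDP = bandwidth * RTT
= 1 Mbps * 312 ms
= 1 * 1e6 * 312 / 1000 bits
= 312000 bits
= 39000 bytes
= 38.0859 KB
BDP = 312000 bits (39000 bytes)


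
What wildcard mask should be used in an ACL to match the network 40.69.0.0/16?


Subnet mask: 255.255.0.0
Wildcard = 255.255.255.255 - subnet mask
255 - 255 = 0
255 - 255 = 0
255 - 0 = 255
255 - 0 = 255
Wildcard: 0.0.255.255


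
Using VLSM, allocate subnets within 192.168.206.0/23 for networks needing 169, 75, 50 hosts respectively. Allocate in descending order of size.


169 hosts -> /24 (254 usable): 192.168.206.0/24
75 hosts -> /25 (126 usable): 192.168.207.0/25
50 hosts -> /26 (62 usable): 192.168.207.128/26
Allocation: 192.168.206.0/24 (169 hosts, 254 usable); 192.168.207.0/25 (75 hosts, 126 usable); 192.168.207.128/26 (50 hosts, 62 usable)


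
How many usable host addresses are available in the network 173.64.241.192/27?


Host bits = 32 - 27 = 5
Total addresses = 2^5 = 32
Usable = total - 2 (network and broadcast)
Usable hosts: 30


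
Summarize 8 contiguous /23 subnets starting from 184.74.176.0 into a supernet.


Original prefix: /23
Number of subnets: 8 = 2^3
New prefix = 23 - 3 = 20
Supernet: 184.74.176.0/20


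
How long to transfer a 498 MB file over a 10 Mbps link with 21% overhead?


Effective throughput = 10 * (1 - 21/100) = 7.9 Mbps
File size in Mb = 498 * 8 = 3984 Mb
Time = 3984 / 7.9
Time = 504.3038 seconds


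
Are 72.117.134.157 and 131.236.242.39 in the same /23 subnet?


Mask: 255.255.254.0
72.117.134.157 AND mask = 72.117.134.0
131.236.242.39 AND mask = 131.236.242.0
No, different subnets (72.117.134.0 vs 131.236.242.0)


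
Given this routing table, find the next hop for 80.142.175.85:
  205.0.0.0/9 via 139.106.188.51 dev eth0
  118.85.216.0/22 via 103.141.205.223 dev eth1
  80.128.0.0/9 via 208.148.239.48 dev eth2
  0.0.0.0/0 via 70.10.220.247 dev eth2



Longest prefix match for 80.142.175.85:
  /9 205.0.0.0: no
  /22 118.85.216.0: no
  /9 80.128.0.0: MATCH
  /0 0.0.0.0: MATCH
Selected: next-hop 208.148.239.48 via eth2 (matched /9)


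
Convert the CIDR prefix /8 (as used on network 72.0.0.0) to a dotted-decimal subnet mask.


/8 means 8 network bits, 24 host bits
Binary: 11111111000000000000000000000000
Mask: 255.0.0.0


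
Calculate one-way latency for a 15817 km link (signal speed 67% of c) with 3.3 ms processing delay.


Speed = 0.67 * 3e5 km/s = 201000 km/s
Propagation delay = 15817 / 201000 = 0.0787 s = 78.6915 ms
Processing delay = 3.3 ms
Total one-way latency = 81.9915 ms


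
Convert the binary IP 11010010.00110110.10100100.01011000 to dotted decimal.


11010010 = 210
00110110 = 54
10100100 = 164
01011000 = 88
IP: 210.54.164.88


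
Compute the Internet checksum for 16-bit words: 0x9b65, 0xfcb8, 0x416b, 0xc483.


Sum all words (with carry folding):
+ 0x9b65 = 0x9b65
+ 0xfcb8 = 0x981e
+ 0x416b = 0xd989
+ 0xc483 = 0x9e0d
One's complement: ~0x9e0d
Checksum = 0x61f2


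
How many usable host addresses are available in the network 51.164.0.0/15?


Host bits = 32 - 15 = 17
Total addresses = 2^17 = 131072
Usable = total - 2 (network and broadcast)
Usable hosts: 131070


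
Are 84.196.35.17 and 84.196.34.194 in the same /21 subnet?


Mask: 255.255.248.0
84.196.35.17 AND mask = 84.196.32.0
84.196.34.194 AND mask = 84.196.32.0
Yes, same subnet (84.196.32.0)


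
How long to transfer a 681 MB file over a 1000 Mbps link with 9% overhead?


Effective throughput = 1000 * (1 - 9/100) = 910 Mbps
File size in Mb = 681 * 8 = 5448 Mb
Time = 5448 / 910
Time = 5.9868 seconds


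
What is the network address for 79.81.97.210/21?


IP:   01001111.01010001.01100001.11010010
Mask: 11111111.11111111.11111000.00000000
AND operation:
Net:  01001111.01010001.01100000.00000000
Network: 79.81.96.0/21


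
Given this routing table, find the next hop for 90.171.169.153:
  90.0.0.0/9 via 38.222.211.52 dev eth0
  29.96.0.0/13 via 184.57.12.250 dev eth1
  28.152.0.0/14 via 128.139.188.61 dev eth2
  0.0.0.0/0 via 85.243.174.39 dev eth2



Longest prefix match for 90.171.169.153:
  /9 90.0.0.0: no
  /13 29.96.0.0: no
  /14 28.152.0.0: no
  /0 0.0.0.0: MATCH
Selected: next-hop 85.243.174.39 via eth2 (matched /0)


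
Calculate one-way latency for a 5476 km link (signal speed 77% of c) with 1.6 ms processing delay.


Speed = 0.77 * 3e5 km/s = 231000 km/s
Propagation delay = 5476 / 231000 = 0.0237 s = 23.7056 ms
Processing delay = 1.6 ms
Total one-way latency = 25.3056 ms


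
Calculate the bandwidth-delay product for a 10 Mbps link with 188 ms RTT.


BDP = bandwidth * RTT
= 10 Mbps * 188 ms
= 10 * 1e6 * 188 / 1000 bits
= 1880000 bits
= 235000 bytes
= 229.4922 KB
BDP = 1880000 bits (235000 bytes)


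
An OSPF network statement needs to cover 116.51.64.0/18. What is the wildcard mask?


Subnet mask: 255.255.192.0
Wildcard = 255.255.255.255 - subnet mask
255 - 255 = 0
255 - 255 = 0
255 - 192 = 63
255 - 0 = 255
Wildcard: 0.0.63.255


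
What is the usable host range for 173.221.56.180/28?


Network: 173.221.56.176
Broadcast: 173.221.56.191
First usable = network + 1
Last usable = broadcast - 1
Range: 173.221.56.177 to 173.221.56.190


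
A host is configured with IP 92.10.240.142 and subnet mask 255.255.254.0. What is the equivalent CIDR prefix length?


Binary: 11111111.11111111.11111110.00000000
Count leading 1s
Prefix: /23


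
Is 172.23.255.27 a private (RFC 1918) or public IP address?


RFC 1918 private ranges:
  10.0.0.0/8 (10.0.0.0 - 10.255.255.255)
  172.16.0.0/12 (172.16.0.0 - 172.31.255.255)
  192.168.0.0/16 (192.168.0.0 - 192.168.255.255)
Private (in 172.16.0.0/12)


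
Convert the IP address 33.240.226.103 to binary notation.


33 = 00100001
240 = 11110000
226 = 11100010
103 = 01100111
Binary: 00100001.11110000.11100010.01100111


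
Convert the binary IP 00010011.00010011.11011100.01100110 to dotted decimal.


00010011 = 19
00010011 = 19
11011100 = 220
01100110 = 102
IP: 19.19.220.102


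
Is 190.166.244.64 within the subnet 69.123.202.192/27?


Subnet network: 69.123.202.192
Test IP AND mask: 190.166.244.64
No, 190.166.244.64 is not in 69.123.202.192/27


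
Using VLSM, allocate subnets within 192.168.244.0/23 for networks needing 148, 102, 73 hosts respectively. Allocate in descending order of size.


148 hosts -> /24 (254 usable): 192.168.244.0/24
102 hosts -> /25 (126 usable): 192.168.245.0/25
73 hosts -> /25 (126 usable): 192.168.245.128/25
Allocation: 192.168.244.0/24 (148 hosts, 254 usable); 192.168.245.0/25 (102 hosts, 126 usable); 192.168.245.128/25 (73 hosts, 126 usable)


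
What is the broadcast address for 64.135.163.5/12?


Network: 64.128.0.0/12
Host bits = 20
Set all host bits to 1:
Broadcast: 64.143.255.255


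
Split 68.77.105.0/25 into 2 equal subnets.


New prefix = 25 + 1 = 26
Each subnet has 64 addresses
  68.77.105.0/26
  68.77.105.64/26
Subnets: 68.77.105.0/26, 68.77.105.64/26


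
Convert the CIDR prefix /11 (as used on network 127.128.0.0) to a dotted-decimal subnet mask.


/11 means 11 network bits, 21 host bits
Binary: 11111111111000000000000000000000
Mask: 255.224.0.0


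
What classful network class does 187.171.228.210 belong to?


First octet: 187
Binary: 10111011
10xxxxxx -> Class B (128-191)
Class B, default mask 255.255.0.0 (/16)


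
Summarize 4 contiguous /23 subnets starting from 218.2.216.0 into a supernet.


Original prefix: /23
Number of subnets: 4 = 2^2
New prefix = 23 - 2 = 21
Supernet: 218.2.216.0/21


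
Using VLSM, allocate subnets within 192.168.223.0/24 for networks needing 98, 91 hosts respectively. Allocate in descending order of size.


98 hosts -> /25 (126 usable): 192.168.223.0/25
91 hosts -> /25 (126 usable): 192.168.223.128/25
Allocation: 192.168.223.0/25 (98 hosts, 126 usable); 192.168.223.128/25 (91 hosts, 126 usable)


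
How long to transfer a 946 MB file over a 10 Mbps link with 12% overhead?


Effective throughput = 10 * (1 - 12/100) = 8.8 Mbps
File size in Mb = 946 * 8 = 7568 Mb
Time = 7568 / 8.8
Time = 860.0 seconds


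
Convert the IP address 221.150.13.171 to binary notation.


221 = 11011101
150 = 10010110
13 = 00001101
171 = 10101011
Binary: 11011101.10010110.00001101.10101011


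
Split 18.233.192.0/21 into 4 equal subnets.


New prefix = 21 + 2 = 23
Each subnet has 512 addresses
  18.233.192.0/23
  18.233.194.0/23
  18.233.196.0/23
  18.233.198.0/23
Subnets: 18.233.192.0/23, 18.233.194.0/23, 18.233.196.0/23, 18.233.198.0/23


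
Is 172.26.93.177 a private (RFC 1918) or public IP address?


RFC 1918 private ranges:
  10.0.0.0/8 (10.0.0.0 - 10.255.255.255)
  172.16.0.0/12 (172.16.0.0 - 172.31.255.255)
  192.168.0.0/16 (192.168.0.0 - 192.168.255.255)
Private (in 172.16.0.0/12)


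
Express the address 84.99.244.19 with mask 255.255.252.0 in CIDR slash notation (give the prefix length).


Binary: 11111111.11111111.11111100.00000000
Count leading 1s
Prefix: /22


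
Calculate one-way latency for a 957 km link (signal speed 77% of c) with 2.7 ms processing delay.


Speed = 0.77 * 3e5 km/s = 231000 km/s
Propagation delay = 957 / 231000 = 0.0041 s = 4.1429 ms
Processing delay = 2.7 ms
Total one-way latency = 6.8429 ms


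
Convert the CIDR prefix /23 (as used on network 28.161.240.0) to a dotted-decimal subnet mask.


/23 means 23 network bits, 9 host bits
Binary: 11111111111111111111111000000000
Mask: 255.255.254.0


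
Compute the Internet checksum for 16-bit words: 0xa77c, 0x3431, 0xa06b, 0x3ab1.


Sum all words (with carry folding):
+ 0xa77c = 0xa77c
+ 0x3431 = 0xdbad
+ 0xa06b = 0x7c19
+ 0x3ab1 = 0xb6ca
One's complement: ~0xb6ca
Checksum = 0x4935


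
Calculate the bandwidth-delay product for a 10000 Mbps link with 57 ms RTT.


BDP = bandwidth * RTT
= 10000 Mbps * 57 ms
= 10000 * 1e6 * 57 / 1000 bits
= 570000000 bits
= 71250000 bytes
= 69580.0781 KB
BDP = 570000000 bits (71250000 bytes)


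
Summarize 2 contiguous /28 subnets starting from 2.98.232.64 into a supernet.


Original prefix: /28
Number of subnets: 2 = 2^1
New prefix = 28 - 1 = 27
Supernet: 2.98.232.64/27


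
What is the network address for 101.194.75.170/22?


IP:   01100101.11000010.01001011.10101010
Mask: 11111111.11111111.11111100.00000000
AND operation:
Net:  01100101.11000010.01001000.00000000
Network: 101.194.72.0/22


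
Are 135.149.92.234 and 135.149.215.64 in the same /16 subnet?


Mask: 255.255.0.0
135.149.92.234 AND mask = 135.149.0.0
135.149.215.64 AND mask = 135.149.0.0
Yes, same subnet (135.149.0.0)


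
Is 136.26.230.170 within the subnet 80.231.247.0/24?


Subnet network: 80.231.247.0
Test IP AND mask: 136.26.230.0
No, 136.26.230.170 is not in 80.231.247.0/24


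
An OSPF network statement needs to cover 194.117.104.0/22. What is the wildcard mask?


Subnet mask: 255.255.252.0
Wildcard = 255.255.255.255 - subnet mask
255 - 255 = 0
255 - 255 = 0
255 - 252 = 3
255 - 0 = 255
Wildcard: 0.0.3.255


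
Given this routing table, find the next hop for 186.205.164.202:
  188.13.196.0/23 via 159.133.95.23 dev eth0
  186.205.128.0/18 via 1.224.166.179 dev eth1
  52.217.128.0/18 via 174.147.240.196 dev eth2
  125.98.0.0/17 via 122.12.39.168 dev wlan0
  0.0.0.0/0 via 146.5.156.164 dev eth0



Longest prefix match for 186.205.164.202:
  /23 188.13.196.0: no
  /18 186.205.128.0: MATCH
  /18 52.217.128.0: no
  /17 125.98.0.0: no
  /0 0.0.0.0: MATCH
Selected: next-hop 1.224.166.179 via eth1 (matched /18)


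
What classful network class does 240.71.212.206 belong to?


First octet: 240
Binary: 11110000
1111xxxx -> Class E (240-255)
Class E (reserved), default mask N/A


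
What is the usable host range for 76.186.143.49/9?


Network: 76.128.0.0
Broadcast: 76.255.255.255
First usable = network + 1
Last usable = broadcast - 1
Range: 76.128.0.1 to 76.255.255.254


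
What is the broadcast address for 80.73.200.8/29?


Network: 80.73.200.8/29
Host bits = 3
Set all host bits to 1:
Broadcast: 80.73.200.15


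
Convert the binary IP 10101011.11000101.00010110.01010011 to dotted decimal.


10101011 = 171
11000101 = 197
00010110 = 22
01010011 = 83
IP: 171.197.22.83


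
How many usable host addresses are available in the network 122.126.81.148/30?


Host bits = 32 - 30 = 2
Total addresses = 2^2 = 4
Usable = total - 2 (network and broadcast)
Usable hosts: 2
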